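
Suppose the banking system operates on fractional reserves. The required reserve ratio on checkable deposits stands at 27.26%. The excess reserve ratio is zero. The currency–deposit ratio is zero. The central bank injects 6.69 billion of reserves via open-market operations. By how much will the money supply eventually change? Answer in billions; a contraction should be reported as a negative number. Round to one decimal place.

24.5 billion

The simple money multiplier is m = 1/rr = 1/0.2726 ≈ 3.6684.
An open-market purchase increases the monetary base by 6.69 billion, so ΔM = m × ΔMB = 3.6684 × 6.69 ≈ 24.5416 billion.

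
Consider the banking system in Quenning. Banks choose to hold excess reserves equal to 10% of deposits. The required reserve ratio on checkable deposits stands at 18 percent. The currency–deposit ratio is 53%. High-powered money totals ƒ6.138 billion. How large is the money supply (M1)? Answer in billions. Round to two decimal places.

The money multiplier is m = (1 + c) / (rr + e + c) = (1 + 0.53) / (0.18 + 0.1 + 0.53) ≈ 1.8889.
So M = m × MB = 1.8889 × 6.138 ≈ 11.5941 billion.

ƒ11.59 billion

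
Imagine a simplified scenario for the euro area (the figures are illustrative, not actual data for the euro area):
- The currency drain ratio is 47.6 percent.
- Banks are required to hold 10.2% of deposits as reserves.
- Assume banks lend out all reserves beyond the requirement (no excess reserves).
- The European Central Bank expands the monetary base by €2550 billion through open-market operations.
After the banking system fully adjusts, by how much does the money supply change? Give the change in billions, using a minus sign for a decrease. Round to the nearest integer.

€6512 billion

The money multiplier is m = (1 + c) / (rr + c) = (1 + 0.476) / (0.102 + 0.476) ≈ 2.55363.
The purchase adds 2550 billion of base, so ΔM = m × ΔMB = 2.55363 × (+2550) = 6511.7565 billion.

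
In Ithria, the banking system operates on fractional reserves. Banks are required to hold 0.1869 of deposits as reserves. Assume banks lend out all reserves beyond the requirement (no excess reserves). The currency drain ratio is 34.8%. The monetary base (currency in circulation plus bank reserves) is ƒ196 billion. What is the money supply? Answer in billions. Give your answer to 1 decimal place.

ƒ493.9 billion

The money multiplier is m = (1 + c) / (rr + c) = (1 + 0.348) / (0.1869 + 0.348) ≈ 2.52010.
So M = m × MB = 2.52010 × 196 = 493.9396 billion.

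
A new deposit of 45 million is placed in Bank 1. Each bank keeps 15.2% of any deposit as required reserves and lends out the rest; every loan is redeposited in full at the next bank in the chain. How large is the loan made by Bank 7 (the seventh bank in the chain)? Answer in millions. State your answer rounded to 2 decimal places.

14.19 million

Each bank lends a fraction (1 − rr) = 0.8480 of the deposit it receives, so Bank 7 receives 45·0.8480^6 and lends 45·0.8480^7 ≈ 14.1900 million.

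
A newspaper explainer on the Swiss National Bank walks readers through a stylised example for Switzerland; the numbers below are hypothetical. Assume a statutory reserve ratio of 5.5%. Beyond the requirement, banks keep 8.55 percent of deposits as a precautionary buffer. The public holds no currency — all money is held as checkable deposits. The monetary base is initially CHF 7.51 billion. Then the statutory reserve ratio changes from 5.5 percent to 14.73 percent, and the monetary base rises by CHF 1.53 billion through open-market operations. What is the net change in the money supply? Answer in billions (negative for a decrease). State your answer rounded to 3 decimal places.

Before: m₁ = 1 / (0.055 + 0.0855) ≈ 7.11744, MB₁ = 7.51, so M₁ = 7.11744 × 7.51 ≈ 53.452 billion.
After: m₂ = 1 / (0.1473 + 0.0855) ≈ 4.29553, MB₂ = 7.51 + 1.53 = 9.04, so M₂ = 4.29553 × 9.04 ≈ 38.8316 billion.
ΔM = M₂ − M₁ = 38.8316 − 53.452 = -14.6204 billion.

-14.620 billion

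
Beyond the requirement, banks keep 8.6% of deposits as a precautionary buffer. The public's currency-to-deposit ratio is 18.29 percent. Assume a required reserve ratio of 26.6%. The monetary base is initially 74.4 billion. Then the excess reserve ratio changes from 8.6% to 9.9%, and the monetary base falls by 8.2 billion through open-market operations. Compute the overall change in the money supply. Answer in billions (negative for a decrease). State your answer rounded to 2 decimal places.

Before: m₁ = (1 + 0.1829) / (0.266 + 0.086 + 0.1829) ≈ 2.21144, MB₁ = 74.4, so M₁ = 2.21144 × 74.4 ≈ 164.5311 billion.
After: m₂ = (1 + 0.1829) / (0.266 + 0.099 + 0.1829) ≈ 2.15897, MB₂ = 74.4 − 8.2 = 66.2, so M₂ = 2.15897 × 66.2 ≈ 142.9238 billion.
ΔM = M₂ − M₁ = 142.9238 − 164.5311 = -21.6073 billion.

-21.61 billion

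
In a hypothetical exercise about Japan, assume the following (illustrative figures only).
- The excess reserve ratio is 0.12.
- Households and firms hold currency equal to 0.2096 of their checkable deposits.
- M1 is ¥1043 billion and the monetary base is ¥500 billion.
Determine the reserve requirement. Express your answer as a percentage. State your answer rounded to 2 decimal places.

Using m = M/MB = 1043/500 = 2.086000. Since m = (1 + c)/(c + rr + e), the denominator satisfies c + rr + e = (1 + c)/m = (1 + 0.2096) / 2.086000 ≈ 0.579866.
With c = 0.2096 and e = 0.12, the reserve requirement is 0.579866 − 0.2096 − 0.12 = 0.250266.

25.03%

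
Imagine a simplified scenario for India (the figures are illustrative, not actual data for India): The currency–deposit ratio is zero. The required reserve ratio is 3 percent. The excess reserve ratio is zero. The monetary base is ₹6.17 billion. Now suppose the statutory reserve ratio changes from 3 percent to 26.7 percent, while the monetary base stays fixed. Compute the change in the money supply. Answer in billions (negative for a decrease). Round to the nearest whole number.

-183 billion

Initially m₁ = 1 / (0.03) ≈ 33.3333, so M₁ = 33.3333 × 6.17 ≈ 205.6665 billion.
After the change m₂ = 1 / (0.267) ≈ 3.7453, so M₂ = 3.7453 × 6.17 ≈ 23.1085 billion.
ΔM = M₂ − M₁ = 23.1085 − 205.6665 = -182.558 billion.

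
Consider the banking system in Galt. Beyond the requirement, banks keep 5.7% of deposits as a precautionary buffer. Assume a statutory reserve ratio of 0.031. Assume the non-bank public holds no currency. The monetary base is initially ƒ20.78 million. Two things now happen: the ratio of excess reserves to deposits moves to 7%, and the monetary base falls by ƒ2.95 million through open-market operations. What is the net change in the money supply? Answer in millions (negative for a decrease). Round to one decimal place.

-59.6 million

Before: m₁ = 1 / (0.031 + 0.057) ≈ 11.3636, MB₁ = 20.78, so M₁ = 11.3636 × 20.78 ≈ 236.1356 million.
After: m₂ = 1 / (0.031 + 0.07) ≈ 9.9010, MB₂ = 20.78 − 2.95 = 17.83, so M₂ = 9.9010 × 17.83 ≈ 176.5348 million.
ΔM = M₂ − M₁ = 176.5348 − 236.1356 = -59.6008 million.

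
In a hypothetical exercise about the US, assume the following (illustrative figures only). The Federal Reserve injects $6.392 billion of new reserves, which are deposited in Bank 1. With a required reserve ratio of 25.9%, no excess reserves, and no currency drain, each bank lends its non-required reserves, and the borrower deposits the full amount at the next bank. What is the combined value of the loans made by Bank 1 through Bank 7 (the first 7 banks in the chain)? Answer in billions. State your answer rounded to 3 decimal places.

Bank i lends (1 − rr)^i of the original deposit: Bank 1 lends 6.392·0.7410 ≈ 4.7365, Bank 2 lends 6.392·0.7410² ≈ 3.5097, and so on.
Summing a geometric series: total = 6.392·[0.7410·(1 − 0.7410^7) / (1 − 0.7410)] ≈ 16.0443 billion.

$16.044 billion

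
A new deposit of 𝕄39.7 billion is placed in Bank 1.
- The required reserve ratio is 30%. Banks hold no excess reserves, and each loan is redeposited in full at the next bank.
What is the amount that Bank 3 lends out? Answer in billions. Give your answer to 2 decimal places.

Each bank lends a fraction (1 − rr) = 0.7000 of the deposit it receives, so Bank 3 receives 39.7·0.7000^2 and lends 39.7·0.7000^3 = 13.6171 billion.

𝕄13.62 billion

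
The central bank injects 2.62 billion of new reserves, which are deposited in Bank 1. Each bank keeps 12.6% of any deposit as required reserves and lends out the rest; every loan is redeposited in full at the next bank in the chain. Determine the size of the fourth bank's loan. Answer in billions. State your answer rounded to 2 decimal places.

1.53 billion

Each bank lends a fraction (1 − rr) = 0.8740 of the deposit it receives, so Bank 4 receives 2.62·0.8740^3 and lends 2.62·0.8740^4 ≈ 1.5288 billion.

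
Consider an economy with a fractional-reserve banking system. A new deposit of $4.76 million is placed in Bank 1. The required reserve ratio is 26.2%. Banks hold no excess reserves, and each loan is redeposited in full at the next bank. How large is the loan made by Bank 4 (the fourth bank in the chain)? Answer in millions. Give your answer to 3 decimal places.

$1.412 million

Each bank lends a fraction (1 − rr) = 0.7380 of the deposit it receives, so Bank 4 receives 4.76·0.7380^3 and lends 4.76·0.7380^4 ≈ 1.4120 million.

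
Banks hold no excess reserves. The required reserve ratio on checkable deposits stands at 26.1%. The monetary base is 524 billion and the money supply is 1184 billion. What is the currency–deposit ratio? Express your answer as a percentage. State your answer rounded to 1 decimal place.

32.6%

Using m = M/MB = 1184/524 ≈ 2.259542. From m = (1 + c)/(c + rr + e), rearranging gives 1 + c = m·(c + rr + e), so c·(1 − m) = m·(rr + e) − 1.
Hence c = [m·(rr + e) − 1]/(1 − m) = [2.259542 × (0.261 + 0) − 1] / (1 − 2.259542) ≈ 0.325721.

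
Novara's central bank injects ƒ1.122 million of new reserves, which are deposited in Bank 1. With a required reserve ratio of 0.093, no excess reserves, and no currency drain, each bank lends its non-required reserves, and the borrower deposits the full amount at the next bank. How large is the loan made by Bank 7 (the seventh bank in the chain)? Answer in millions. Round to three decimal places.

Each bank lends a fraction (1 − rr) = 0.9070 of the deposit it receives, so Bank 7 receives 1.122·0.9070^6 and lends 1.122·0.9070^7 ≈ 0.5666 million.

ƒ0.567 million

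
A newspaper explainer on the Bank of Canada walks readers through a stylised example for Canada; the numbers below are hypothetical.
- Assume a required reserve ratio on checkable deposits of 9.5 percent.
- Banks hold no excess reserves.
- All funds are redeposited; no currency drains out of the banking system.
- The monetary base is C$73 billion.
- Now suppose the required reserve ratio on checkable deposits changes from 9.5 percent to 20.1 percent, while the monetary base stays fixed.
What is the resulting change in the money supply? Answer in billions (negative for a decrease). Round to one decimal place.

Initially m₁ = 1 / (0.095) ≈ 10.5263, so M₁ = 10.5263 × 73 = 768.4199 billion.
After the change m₂ = 1 / (0.201) ≈ 4.9751, so M₂ = 4.9751 × 73 = 363.1823 billion.
ΔM = M₂ − M₁ = 363.1823 − 768.4199 = -405.2376 billion.

-405.2 billion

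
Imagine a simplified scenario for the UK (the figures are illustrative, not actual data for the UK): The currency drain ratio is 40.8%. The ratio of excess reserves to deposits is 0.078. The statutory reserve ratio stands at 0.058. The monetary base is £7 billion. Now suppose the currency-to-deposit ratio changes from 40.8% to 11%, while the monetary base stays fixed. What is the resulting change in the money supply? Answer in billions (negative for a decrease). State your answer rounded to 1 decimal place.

£13.5 billion

Initially m₁ = (1 + 0.408) / (0.058 + 0.078 + 0.408) ≈ 2.5882, so M₁ = 2.5882 × 7 = 18.1174 billion.
After the change m₂ = (1 + 0.11) / (0.058 + 0.078 + 0.11) ≈ 4.5122, so M₂ = 4.5122 × 7 = 31.5854 billion.
ΔM = M₂ − M₁ = 31.5854 − 18.1174 = 13.468 billion.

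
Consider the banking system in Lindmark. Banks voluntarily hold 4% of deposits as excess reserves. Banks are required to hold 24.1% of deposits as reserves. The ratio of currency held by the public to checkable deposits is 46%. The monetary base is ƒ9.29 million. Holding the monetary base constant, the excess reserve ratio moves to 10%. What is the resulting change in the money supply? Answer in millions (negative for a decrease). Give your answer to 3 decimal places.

Initially m₁ = (1 + 0.46) / (0.241 + 0.04 + 0.46) ≈ 1.97031, so M₁ = 1.97031 × 9.29 ≈ 18.3042 million.
After the change m₂ = (1 + 0.46) / (0.241 + 0.1 + 0.46) ≈ 1.82272, so M₂ = 1.82272 × 9.29 ≈ 16.9331 million.
ΔM = M₂ − M₁ = 16.9331 − 18.3042 = -1.3711 million.

-1.371 million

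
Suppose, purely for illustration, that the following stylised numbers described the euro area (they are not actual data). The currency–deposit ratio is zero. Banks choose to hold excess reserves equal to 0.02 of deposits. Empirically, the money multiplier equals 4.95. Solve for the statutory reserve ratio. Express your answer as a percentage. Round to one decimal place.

Using m = 4.95. Since m = (1 + c)/(c + rr + e), the denominator satisfies c + rr + e = (1 + c)/m = (1 + 0) / 4.95 ≈ 0.202020.
With c = 0 and e = 0.02, the statutory reserve ratio is 0.202020 − 0 − 0.02 = 0.18202.

18.2%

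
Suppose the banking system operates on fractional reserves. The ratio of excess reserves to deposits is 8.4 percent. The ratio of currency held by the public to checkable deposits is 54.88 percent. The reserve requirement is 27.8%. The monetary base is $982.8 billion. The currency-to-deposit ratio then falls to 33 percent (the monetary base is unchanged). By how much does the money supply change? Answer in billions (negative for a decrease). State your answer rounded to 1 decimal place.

Initially m₁ = (1 + 0.5488) / (0.278 + 0.084 + 0.5488) ≈ 1.70048, so M₁ = 1.70048 × 982.8 ≈ 1671.2317 billion.
After the change m₂ = (1 + 0.33) / (0.278 + 0.084 + 0.33) ≈ 1.92197, so M₂ = 1.92197 × 982.8 ≈ 1888.9121 billion.
ΔM = M₂ − M₁ = 1888.9121 − 1671.2317 = 217.6804 billion.

$217.7 billion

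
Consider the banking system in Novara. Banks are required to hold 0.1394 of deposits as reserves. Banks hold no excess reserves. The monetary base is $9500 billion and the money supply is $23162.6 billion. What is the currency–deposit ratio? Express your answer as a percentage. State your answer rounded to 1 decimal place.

45.9%

Using m = M/MB = 23162.6/9500 ≈ 2.438168. From m = (1 + c)/(c + rr + e), rearranging gives 1 + c = m·(c + rr + e), so c·(1 − m) = m·(rr + e) − 1.
Hence c = [m·(rr + e) − 1]/(1 − m) = [2.438168 × (0.1394 + 0) − 1] / (1 − 2.438168) ≈ 0.459000.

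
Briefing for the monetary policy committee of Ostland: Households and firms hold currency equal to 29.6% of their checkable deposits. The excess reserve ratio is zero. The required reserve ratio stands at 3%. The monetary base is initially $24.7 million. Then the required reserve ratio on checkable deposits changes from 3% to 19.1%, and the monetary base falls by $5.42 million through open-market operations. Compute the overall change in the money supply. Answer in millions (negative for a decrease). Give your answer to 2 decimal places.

Before: m₁ = (1 + 0.296) / (0.03 + 0.296) ≈ 3.97546, MB₁ = 24.7, so M₁ = 3.97546 × 24.7 ≈ 98.1939 million.
After: m₂ = (1 + 0.296) / (0.191 + 0.296) ≈ 2.66119, MB₂ = 24.7 − 5.42 = 19.28, so M₂ = 2.66119 × 19.28 ≈ 51.3077 million.
ΔM = M₂ − M₁ = 51.3077 − 98.1939 = -46.8862 million.

-46.89 million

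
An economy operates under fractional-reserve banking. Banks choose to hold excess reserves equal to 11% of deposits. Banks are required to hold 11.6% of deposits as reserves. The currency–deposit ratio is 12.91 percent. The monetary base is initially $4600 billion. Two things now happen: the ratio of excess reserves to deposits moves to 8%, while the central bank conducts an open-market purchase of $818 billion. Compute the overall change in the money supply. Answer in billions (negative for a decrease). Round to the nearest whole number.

$4191 billion

Before: m₁ = (1 + 0.1291) / (0.116 + 0.11 + 0.1291) ≈ 3.17967, MB₁ = 4600, so M₁ = 3.17967 × 4600 = 14626.482 billion.
After: m₂ = (1 + 0.1291) / (0.116 + 0.08 + 0.1291) ≈ 3.47309, MB₂ = 4600 + 818 = 5418, so M₂ = 3.47309 × 5418 ≈ 18817.2016 billion.
ΔM = M₂ − M₁ = 18817.2016 − 14626.482 = 4190.7196 billion.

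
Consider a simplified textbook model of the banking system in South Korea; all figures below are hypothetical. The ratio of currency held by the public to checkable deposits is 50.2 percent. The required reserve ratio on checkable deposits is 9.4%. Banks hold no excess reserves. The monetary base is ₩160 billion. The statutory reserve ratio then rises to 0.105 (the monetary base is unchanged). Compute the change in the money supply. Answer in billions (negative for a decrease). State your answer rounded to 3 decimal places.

-7.307 billion

Initially m₁ = (1 + 0.502) / (0.094 + 0.502) ≈ 2.5201342, so M₁ = 2.5201342 × 160 ≈ 403.2215 billion.
After the change m₂ = (1 + 0.502) / (0.105 + 0.502) ≈ 2.4744646, so M₂ = 2.4744646 × 160 ≈ 395.9143 billion.
ΔM = M₂ − M₁ = 395.9143 − 403.2215 = -7.3072 billion.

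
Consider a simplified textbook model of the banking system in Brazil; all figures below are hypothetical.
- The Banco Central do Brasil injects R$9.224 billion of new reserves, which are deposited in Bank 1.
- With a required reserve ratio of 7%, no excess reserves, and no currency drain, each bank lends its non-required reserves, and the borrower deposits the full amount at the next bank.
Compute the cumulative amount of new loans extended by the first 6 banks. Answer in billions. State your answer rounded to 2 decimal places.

R$43.26 billion

Bank i lends (1 − rr)^i of the original deposit: Bank 1 lends 9.224·0.9300 ≈ 8.5783, Bank 2 lends 9.224·0.9300² ≈ 7.9778, and so on.
Summing a geometric series: total = 9.224·[0.9300·(1 − 0.9300^6) / (1 − 0.9300)] ≈ 43.2604 billion.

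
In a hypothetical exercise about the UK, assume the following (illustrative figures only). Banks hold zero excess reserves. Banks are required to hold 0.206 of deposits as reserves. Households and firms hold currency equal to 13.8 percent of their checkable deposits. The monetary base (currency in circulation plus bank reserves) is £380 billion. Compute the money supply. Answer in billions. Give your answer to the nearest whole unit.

The money multiplier is m = (1 + c) / (rr + c) = (1 + 0.138) / (0.206 + 0.138) ≈ 3.3081.
So M = m × MB = 3.3081 × 380 = 1257.078 billion.

£1257 billion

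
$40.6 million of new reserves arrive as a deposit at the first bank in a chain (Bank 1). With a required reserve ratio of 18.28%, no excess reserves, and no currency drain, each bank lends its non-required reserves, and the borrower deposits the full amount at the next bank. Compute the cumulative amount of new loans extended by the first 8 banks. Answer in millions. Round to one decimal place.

$145.4 million

Bank i lends (1 − rr)^i of the original deposit: Bank 1 lends 40.6·0.8172 ≈ 33.1783, Bank 2 lends 40.6·0.8172² ≈ 27.1133, and so on.
Summing a geometric series: total = 40.6·[0.8172·(1 − 0.8172^8) / (1 − 0.8172)] ≈ 145.4008 million.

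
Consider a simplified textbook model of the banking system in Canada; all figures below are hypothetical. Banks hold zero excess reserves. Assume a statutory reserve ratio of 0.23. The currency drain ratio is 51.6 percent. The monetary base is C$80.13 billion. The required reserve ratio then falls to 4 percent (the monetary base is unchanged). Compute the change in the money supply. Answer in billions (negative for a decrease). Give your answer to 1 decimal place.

C$55.6 billion

Initially m₁ = (1 + 0.516) / (0.23 + 0.516) ≈ 2.0322, so M₁ = 2.0322 × 80.13 ≈ 162.8402 billion.
After the change m₂ = (1 + 0.516) / (0.04 + 0.516) ≈ 2.7266, so M₂ = 2.7266 × 80.13 ≈ 218.4825 billion.
ΔM = M₂ − M₁ = 218.4825 − 162.8402 = 55.6423 billion.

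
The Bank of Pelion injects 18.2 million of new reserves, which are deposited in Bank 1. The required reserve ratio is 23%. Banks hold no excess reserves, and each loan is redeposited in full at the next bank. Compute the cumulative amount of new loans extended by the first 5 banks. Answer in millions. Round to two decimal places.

Bank i lends (1 − rr)^i of the original deposit: Bank 1 lends 18.2·0.7700 = 14.0140, Bank 2 lends 18.2·0.7700² ≈ 10.7908, and so on.
Summing a geometric series: total = 18.2·[0.7700·(1 − 0.7700^5) / (1 − 0.7700)] ≈ 44.4379 million.

44.44 million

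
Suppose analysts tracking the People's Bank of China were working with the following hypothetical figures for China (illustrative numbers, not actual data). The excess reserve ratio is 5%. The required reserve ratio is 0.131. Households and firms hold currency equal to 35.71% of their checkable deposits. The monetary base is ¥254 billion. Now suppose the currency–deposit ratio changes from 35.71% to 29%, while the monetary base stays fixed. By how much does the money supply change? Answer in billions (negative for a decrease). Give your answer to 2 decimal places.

¥55.08 billion

Initially m₁ = (1 + 0.3571) / (0.131 + 0.05 + 0.3571) ≈ 2.522022, so M₁ = 2.522022 × 254 ≈ 640.5936 billion.
After the change m₂ = (1 + 0.29) / (0.131 + 0.05 + 0.29) ≈ 2.738854, so M₂ = 2.738854 × 254 ≈ 695.6689 billion.
ΔM = M₂ − M₁ = 695.6689 − 640.5936 = 55.0753 billion.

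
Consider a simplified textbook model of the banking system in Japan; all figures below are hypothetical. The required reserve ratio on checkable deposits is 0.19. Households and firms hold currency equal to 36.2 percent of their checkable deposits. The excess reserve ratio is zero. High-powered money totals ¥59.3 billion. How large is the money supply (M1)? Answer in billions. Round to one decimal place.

¥146.3 billion

The money multiplier is m = (1 + c) / (rr + c) = (1 + 0.362) / (0.19 + 0.362) ≈ 2.4674.
So M = m × MB = 2.4674 × 59.3 ≈ 146.3168 billion.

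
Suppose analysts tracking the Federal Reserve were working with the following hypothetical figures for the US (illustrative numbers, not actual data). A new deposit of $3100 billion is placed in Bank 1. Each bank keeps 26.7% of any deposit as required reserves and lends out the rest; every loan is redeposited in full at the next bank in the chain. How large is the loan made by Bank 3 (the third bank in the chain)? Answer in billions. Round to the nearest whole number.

Each bank lends a fraction (1 − rr) = 0.7330 of the deposit it receives, so Bank 3 receives 3100·0.7330^2 and lends 3100·0.7330^3 ≈ 1220.8818 billion.

$1221 billion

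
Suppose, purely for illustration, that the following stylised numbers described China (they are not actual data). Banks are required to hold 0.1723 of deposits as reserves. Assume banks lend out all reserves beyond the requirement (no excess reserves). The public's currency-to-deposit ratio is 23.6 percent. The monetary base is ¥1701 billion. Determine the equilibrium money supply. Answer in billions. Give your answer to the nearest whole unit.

The money multiplier is m = (1 + c) / (rr + c) = (1 + 0.236) / (0.1723 + 0.236) ≈ 3.02719.
So M = m × MB = 3.02719 × 1701 ≈ 5149.2502 billion.

¥5149 billion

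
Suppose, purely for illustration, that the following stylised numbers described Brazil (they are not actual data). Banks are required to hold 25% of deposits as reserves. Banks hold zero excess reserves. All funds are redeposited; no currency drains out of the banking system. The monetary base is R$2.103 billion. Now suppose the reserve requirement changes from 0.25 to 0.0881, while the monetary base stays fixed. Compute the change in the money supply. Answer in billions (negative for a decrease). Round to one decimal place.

R$15.5 billion

Initially m₁ = 1 / (0.25) = 4, so M₁ = 4 × 2.103 = 8.412 billion.
After the change m₂ = 1 / (0.0881) ≈ 11.3507, so M₂ = 11.3507 × 2.103 ≈ 23.8705 billion.
ΔM = M₂ − M₁ = 23.8705 − 8.412 = 15.4585 billion.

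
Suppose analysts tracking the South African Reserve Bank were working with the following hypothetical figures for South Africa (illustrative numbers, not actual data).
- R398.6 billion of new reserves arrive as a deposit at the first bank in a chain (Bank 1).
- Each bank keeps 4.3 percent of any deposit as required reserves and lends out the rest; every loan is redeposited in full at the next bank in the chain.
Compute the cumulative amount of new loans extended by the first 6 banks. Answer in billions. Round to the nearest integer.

R2056 billion

Bank i lends (1 − rr)^i of the original deposit: Bank 1 lends 398.6·0.9570 = 381.4602, Bank 2 lends 398.6·0.9570² ≈ 365.0574, and so on.
Summing a geometric series: total = 398.6·[0.9570·(1 − 0.9570^6) / (1 − 0.9570)] ≈ 2056.3786 billion.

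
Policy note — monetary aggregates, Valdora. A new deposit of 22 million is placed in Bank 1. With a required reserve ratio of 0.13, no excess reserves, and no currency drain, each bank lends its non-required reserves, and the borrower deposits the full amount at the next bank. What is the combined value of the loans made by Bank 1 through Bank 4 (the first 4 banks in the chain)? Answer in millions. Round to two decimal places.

62.88 million

Bank i lends (1 − rr)^i of the original deposit: Bank 1 lends 22·0.8700 = 19.1400, Bank 2 lends 22·0.8700² = 16.6518, and so on.
Summing a geometric series: total = 22·[0.8700·(1 − 0.8700^4) / (1 − 0.8700)] ≈ 62.8826 million.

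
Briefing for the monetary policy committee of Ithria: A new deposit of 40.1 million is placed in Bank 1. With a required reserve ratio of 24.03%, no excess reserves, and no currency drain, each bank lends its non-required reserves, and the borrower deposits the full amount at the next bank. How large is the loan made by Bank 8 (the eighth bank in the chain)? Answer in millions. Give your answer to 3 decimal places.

Each bank lends a fraction (1 − rr) = 0.7597 of the deposit it receives, so Bank 8 receives 40.1·0.7597^7 and lends 40.1·0.7597^8 ≈ 4.4492 million.

4.449 million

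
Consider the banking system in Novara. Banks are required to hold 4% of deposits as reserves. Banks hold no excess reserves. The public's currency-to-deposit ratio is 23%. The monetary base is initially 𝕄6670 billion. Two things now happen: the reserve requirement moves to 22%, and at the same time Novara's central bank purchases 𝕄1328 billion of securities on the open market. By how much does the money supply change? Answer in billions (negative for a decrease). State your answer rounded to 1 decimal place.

Before: m₁ = (1 + 0.23) / (0.04 + 0.23) ≈ 4.555556, MB₁ = 6670, so M₁ = 4.555556 × 6670 ≈ 30385.5585 billion.
After: m₂ = (1 + 0.23) / (0.22 + 0.23) ≈ 2.733333, MB₂ = 6670 + 1328 = 7998, so M₂ = 2.733333 × 7998 ≈ 21861.1973 billion.
ΔM = M₂ − M₁ = 21861.1973 − 30385.5585 = -8524.3612 billion.

-8524.4 billion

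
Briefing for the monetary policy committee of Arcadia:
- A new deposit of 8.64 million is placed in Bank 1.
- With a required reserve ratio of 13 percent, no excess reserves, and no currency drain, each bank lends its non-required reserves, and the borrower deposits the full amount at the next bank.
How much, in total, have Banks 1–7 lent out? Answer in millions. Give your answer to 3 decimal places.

Bank i lends (1 − rr)^i of the original deposit: Bank 1 lends 8.64·0.8700 = 7.5168, Bank 2 lends 8.64·0.8700² ≈ 6.5396, and so on.
Summing a geometric series: total = 8.64·[0.8700·(1 − 0.8700^7) / (1 − 0.8700)] ≈ 36.0081 million.

36.008 million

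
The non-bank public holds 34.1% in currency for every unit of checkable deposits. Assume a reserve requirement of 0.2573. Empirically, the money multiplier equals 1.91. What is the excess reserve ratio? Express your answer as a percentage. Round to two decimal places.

Using m = 1.91. Since m = (1 + c)/(c + rr + e), the denominator satisfies c + rr + e = (1 + c)/m = (1 + 0.341) / 1.91 ≈ 0.702094.
With c = 0.341 and rr = 0.2573, the excess reserve ratio is 0.702094 − 0.341 − 0.2573 = 0.103794.

10.38%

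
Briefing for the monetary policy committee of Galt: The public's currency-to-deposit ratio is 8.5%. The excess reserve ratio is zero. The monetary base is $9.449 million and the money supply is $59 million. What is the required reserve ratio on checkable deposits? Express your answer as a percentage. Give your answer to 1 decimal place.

Using m = M/MB = 59/9.449 ≈ 6.244047. Since m = (1 + c)/(c + rr + e), the denominator satisfies c + rr + e = (1 + c)/m = (1 + 0.085) / 6.244047 ≈ 0.173766.
With c = 0.085 and e = 0, the required reserve ratio on checkable deposits is 0.173766 − 0.085 − 0 = 0.088766.

8.9%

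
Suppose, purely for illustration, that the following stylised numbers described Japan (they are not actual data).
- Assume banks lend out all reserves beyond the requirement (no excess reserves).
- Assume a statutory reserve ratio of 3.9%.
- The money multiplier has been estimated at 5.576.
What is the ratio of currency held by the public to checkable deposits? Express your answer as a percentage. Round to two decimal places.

Using m = 5.576. From m = (1 + c)/(c + rr + e), rearranging gives 1 + c = m·(c + rr + e), so c·(1 − m) = m·(rr + e) − 1.
Hence c = [m·(rr + e) − 1]/(1 − m) = [5.576 × (0.039 + 0) − 1] / (1 − 5.576) ≈ 0.171009.

17.10%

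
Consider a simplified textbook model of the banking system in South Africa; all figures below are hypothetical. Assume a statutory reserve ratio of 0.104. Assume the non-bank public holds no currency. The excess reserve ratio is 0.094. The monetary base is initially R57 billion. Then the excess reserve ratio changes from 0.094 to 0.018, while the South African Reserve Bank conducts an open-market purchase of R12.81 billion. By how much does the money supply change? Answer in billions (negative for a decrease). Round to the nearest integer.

Before: m₁ = 1 / (0.104 + 0.094) ≈ 5.0505, MB₁ = 57, so M₁ = 5.0505 × 57 = 287.8785 billion.
After: m₂ = 1 / (0.104 + 0.018) ≈ 8.1967, MB₂ = 57 + 12.81 = 69.81, so M₂ = 8.1967 × 69.81 ≈ 572.2116 billion.
ΔM = M₂ − M₁ = 572.2116 − 287.8785 = 284.3331 billion.

R284 billion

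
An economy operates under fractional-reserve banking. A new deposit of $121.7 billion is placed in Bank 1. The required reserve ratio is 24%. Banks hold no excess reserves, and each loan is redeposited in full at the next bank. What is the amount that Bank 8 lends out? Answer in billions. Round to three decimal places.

$13.546 billion

Each bank lends a fraction (1 − rr) = 0.7600 of the deposit it receives, so Bank 8 receives 121.7·0.7600^7 and lends 121.7·0.7600^8 ≈ 13.5456 billion.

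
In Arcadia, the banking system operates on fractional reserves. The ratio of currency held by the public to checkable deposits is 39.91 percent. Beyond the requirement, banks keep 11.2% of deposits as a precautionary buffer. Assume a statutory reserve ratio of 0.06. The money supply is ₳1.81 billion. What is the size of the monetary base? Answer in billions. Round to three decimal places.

₳0.739 billion

The money multiplier is m = (1 + c) / (rr + e + c) = (1 + 0.3991) / (0.06 + 0.112 + 0.3991) ≈ 2.44983.
MB = M / m = 1.81 / 2.44983 ≈ 0.7388 billion.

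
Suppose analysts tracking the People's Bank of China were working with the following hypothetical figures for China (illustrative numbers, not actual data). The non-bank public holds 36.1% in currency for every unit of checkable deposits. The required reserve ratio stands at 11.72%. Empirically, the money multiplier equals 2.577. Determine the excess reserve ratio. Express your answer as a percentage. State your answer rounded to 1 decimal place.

Using m = 2.577. Since m = (1 + c)/(c + rr + e), the denominator satisfies c + rr + e = (1 + c)/m = (1 + 0.361) / 2.577 ≈ 0.528133.
With c = 0.361 and rr = 0.1172, the excess reserve ratio is 0.528133 − 0.361 − 0.1172 = 0.049933.

5.0%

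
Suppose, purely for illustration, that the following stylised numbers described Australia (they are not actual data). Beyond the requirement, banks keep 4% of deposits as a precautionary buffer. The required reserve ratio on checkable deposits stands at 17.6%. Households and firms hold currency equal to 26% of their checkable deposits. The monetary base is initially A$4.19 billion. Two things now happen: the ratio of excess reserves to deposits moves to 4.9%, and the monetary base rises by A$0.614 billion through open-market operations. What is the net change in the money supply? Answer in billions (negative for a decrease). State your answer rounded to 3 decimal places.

A$1.389 billion

Before: m₁ = (1 + 0.26) / (0.176 + 0.04 + 0.26) ≈ 2.64706, MB₁ = 4.19, so M₁ = 2.64706 × 4.19 ≈ 11.0912 billion.
After: m₂ = (1 + 0.26) / (0.176 + 0.049 + 0.26) ≈ 2.59794, MB₂ = 4.19 + 0.614 = 4.804, so M₂ = 2.59794 × 4.804 ≈ 12.4805 billion.
ΔM = M₂ − M₁ = 12.4805 − 11.0912 = 1.3893 billion.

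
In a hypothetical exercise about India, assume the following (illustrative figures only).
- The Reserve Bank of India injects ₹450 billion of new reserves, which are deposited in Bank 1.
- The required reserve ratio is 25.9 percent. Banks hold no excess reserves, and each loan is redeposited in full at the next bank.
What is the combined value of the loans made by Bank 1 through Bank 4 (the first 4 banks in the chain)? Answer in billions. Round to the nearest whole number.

Bank i lends (1 − rr)^i of the original deposit: Bank 1 lends 450·0.7410 = 333.4500, Bank 2 lends 450·0.7410² ≈ 247.0864, and so on.
Summing a geometric series: total = 450·[0.7410·(1 − 0.7410^4) / (1 − 0.7410)] ≈ 899.2980 billion.

₹899 billion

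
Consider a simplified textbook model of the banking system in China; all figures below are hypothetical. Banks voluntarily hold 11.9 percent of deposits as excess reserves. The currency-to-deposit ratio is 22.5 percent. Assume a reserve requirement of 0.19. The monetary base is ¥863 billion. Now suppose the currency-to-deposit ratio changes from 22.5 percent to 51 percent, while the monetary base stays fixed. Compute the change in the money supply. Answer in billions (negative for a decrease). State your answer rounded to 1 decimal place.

-388.6 billion

Initially m₁ = (1 + 0.225) / (0.19 + 0.119 + 0.225) ≈ 2.29401, so M₁ = 2.29401 × 863 ≈ 1979.7306 billion.
After the change m₂ = (1 + 0.51) / (0.19 + 0.119 + 0.51) ≈ 1.84371, so M₂ = 1.84371 × 863 ≈ 1591.1217 billion.
ΔM = M₂ − M₁ = 1591.1217 − 1979.7306 = -388.6089 billion.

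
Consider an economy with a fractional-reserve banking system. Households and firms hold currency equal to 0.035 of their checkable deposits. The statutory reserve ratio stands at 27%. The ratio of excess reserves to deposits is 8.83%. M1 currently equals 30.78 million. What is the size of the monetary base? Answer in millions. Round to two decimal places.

The money multiplier is m = (1 + c) / (rr + e + c) = (1 + 0.035) / (0.27 + 0.0883 + 0.035) ≈ 2.63158.
MB = M / m = 30.78 / 2.63158 ≈ 11.6964 million.

11.70 million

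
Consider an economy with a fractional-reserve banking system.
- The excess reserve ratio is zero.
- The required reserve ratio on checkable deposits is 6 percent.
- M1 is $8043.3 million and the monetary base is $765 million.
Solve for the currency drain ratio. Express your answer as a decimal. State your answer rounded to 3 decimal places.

0.039

Using m = M/MB = 8043.3/765 ≈ 10.514118. From m = (1 + c)/(c + rr + e), rearranging gives 1 + c = m·(c + rr + e), so c·(1 − m) = m·(rr + e) − 1.
Hence c = [m·(rr + e) − 1]/(1 − m) = [10.514118 × (0.06 + 0) − 1] / (1 − 10.514118) ≈ 0.038801.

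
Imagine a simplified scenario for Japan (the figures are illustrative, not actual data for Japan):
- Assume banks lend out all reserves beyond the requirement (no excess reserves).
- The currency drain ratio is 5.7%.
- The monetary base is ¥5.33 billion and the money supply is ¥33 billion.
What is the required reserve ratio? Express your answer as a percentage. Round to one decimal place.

11.4%

Using m = M/MB = 33/5.33 ≈ 6.191370. Since m = (1 + c)/(c + rr + e), the denominator satisfies c + rr + e = (1 + c)/m = (1 + 0.057) / 6.191370 ≈ 0.170722.
With c = 0.057 and e = 0, the required reserve ratio is 0.170722 − 0.057 − 0 = 0.113722.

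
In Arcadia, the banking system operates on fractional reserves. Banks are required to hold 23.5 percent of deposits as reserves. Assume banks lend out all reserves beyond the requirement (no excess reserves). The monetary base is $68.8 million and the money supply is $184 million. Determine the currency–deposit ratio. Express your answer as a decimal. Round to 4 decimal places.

Using m = M/MB = 184/68.8 ≈ 2.674419. From m = (1 + c)/(c + rr + e), rearranging gives 1 + c = m·(c + rr + e), so c·(1 − m) = m·(rr + e) − 1.
Hence c = [m·(rr + e) − 1]/(1 − m) = [2.674419 × (0.235 + 0) − 1] / (1 − 2.674419) ≈ 0.221875.

0.2219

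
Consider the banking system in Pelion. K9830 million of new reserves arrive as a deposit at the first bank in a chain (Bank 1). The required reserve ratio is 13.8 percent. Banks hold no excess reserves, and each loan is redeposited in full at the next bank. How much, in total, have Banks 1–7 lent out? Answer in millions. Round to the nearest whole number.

Bank i lends (1 − rr)^i of the original deposit: Bank 1 lends 9830·0.8620 = 8473.4600, Bank 2 lends 9830·0.8620² ≈ 7304.1225, and so on.
Summing a geometric series: total = 9830·[0.8620·(1 − 0.8620^7) / (1 − 0.8620)] ≈ 39688.2478 million.

K39688 million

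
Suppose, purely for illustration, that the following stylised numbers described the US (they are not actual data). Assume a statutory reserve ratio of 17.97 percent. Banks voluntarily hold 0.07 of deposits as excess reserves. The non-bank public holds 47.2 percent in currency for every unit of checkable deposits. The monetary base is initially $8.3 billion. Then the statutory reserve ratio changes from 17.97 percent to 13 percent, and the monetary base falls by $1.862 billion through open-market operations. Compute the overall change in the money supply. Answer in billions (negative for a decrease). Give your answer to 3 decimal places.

Before: m₁ = (1 + 0.472) / (0.1797 + 0.07 + 0.472) ≈ 2.03963, MB₁ = 8.3, so M₁ = 2.03963 × 8.3 ≈ 16.9289 billion.
After: m₂ = (1 + 0.472) / (0.13 + 0.07 + 0.472) ≈ 2.19048, MB₂ = 8.3 − 1.862 = 6.438, so M₂ = 2.19048 × 6.438 ≈ 14.1023 billion.
ΔM = M₂ − M₁ = 14.1023 − 16.9289 = -2.8266 billion.

-2.827 billion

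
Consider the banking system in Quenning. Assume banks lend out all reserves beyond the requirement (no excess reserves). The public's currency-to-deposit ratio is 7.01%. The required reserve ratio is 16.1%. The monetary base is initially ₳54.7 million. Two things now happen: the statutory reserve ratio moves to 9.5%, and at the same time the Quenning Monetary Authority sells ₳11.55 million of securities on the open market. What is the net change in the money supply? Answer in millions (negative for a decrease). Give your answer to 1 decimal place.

₳26.4 million

Before: m₁ = (1 + 0.0701) / (0.161 + 0.0701) ≈ 4.6305, MB₁ = 54.7, so M₁ = 4.6305 × 54.7 ≈ 253.2883 million.
After: m₂ = (1 + 0.0701) / (0.095 + 0.0701) ≈ 6.4815, MB₂ = 54.7 − 11.55 = 43.15, so M₂ = 6.4815 × 43.15 ≈ 279.6767 million.
ΔM = M₂ − M₁ = 279.6767 − 253.2883 = 26.3884 million.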